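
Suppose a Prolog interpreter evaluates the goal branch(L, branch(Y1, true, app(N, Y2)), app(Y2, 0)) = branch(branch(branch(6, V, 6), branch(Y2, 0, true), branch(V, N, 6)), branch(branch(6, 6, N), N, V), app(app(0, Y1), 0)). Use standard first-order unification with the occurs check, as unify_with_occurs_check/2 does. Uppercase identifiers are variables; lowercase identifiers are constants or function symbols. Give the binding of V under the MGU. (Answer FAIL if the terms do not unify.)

Decompose branch/3: L = branch(branch(6, V, 6), branch(Y2, 0, true), branch(V, N, 6)),  branch(Y1, true, app(N, Y2)) = branch(branch(6, 6, N), N, V),  app(Y2, 0) = app(app(0, Y1), 0).
Bind L := branch(branch(6, V, 6), branch(Y2, 0, true), branch(V, N, 6)); no other remaining equation mentions L.
Decompose branch/3: Y1 = branch(6, 6, N),  true = N,  app(N, Y2) = V.
Bind Y1 := branch(6, 6, N); substituting into the one remaining equation that mentions Y1 gives: app(Y2, 0) = app(app(0, branch(6, 6, N)), 0).
Bind N := true; substituting into the remaining equations gives: app(true, Y2) = V,  app(Y2, 0) = app(app(0, branch(6, 6, true)), 0). Substituting into the earlier bindings gives L := branch(branch(6, V, 6), branch(Y2, 0, true), branch(V, true, 6)), Y1 := branch(6, 6, true).
Bind V := app(true, Y2); no other remaining equation mentions V. Substituting into the earlier binding gives L := branch(branch(6, app(true, Y2), 6), branch(Y2, 0, true), branch(app(true, Y2), true, 6)).
Decompose app/2: Y2 = app(0, branch(6, 6, true)),  0 = 0.
Bind Y2 := app(0, branch(6, 6, true)); no other remaining equation mentions Y2. Substituting into the earlier bindings gives L := branch(branch(6, app(true, app(0, branch(6, 6, true))), 6), branch(app(0, branch(6, 6, true)), 0, true), branch(app(true, app(0, branch(6, 6, true))), true, 6)), V := app(true, app(0, branch(6, 6, true))).
Delete trivial equation 0 = 0.
MGU = { L -> branch(branch(6, app(true, app(0, branch(6, 6, true))), 6), branch(app(0, branch(6, 6, true)), 0, true), branch(app(true, app(0, branch(6, 6, true))), true, 6)), Y1 -> branch(6, 6, true), N -> true, V -> app(true, app(0, branch(6, 6, true))), Y2 -> app(0, branch(6, 6, true)) }, so V -> app(true, app(0, branch(6, 6, true))).

app(true, app(0, branch(6, 6, true)))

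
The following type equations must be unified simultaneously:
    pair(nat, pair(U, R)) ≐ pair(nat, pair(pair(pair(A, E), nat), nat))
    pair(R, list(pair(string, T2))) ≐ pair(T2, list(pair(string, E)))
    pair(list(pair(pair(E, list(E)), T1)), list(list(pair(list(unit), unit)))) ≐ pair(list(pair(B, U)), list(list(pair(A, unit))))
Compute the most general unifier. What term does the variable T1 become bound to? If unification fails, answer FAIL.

pair(pair(list(unit), nat), nat)

Decompose pair/2: nat ≐ nat,  pair(U, R) ≐ pair(pair(pair(A, E), nat), nat).
Delete trivial equation nat ≐ nat.
Decompose pair/2: U ≐ pair(pair(A, E), nat),  R ≐ nat.
Bind U := pair(pair(A, E), nat); substituting into the one remaining equation that mentions U gives: pair(list(pair(pair(E, list(E)), T1)), list(list(pair(list(unit), unit)))) ≐ pair(list(pair(B, pair(pair(A, E), nat))), list(list(pair(A, unit)))).
Bind R := nat; substituting into the one remaining equation that mentions R gives: pair(nat, list(pair(string, T2))) ≐ pair(T2, list(pair(string, E))).
Decompose pair/2: nat ≐ T2,  list(pair(string, T2)) ≐ list(pair(string, E)).
Bind T2 := nat; substituting into the one remaining equation that mentions T2 gives: list(pair(string, nat)) ≐ list(pair(string, E)).
Decompose list/1: pair(string, nat) ≐ pair(string, E).
Decompose pair/2: string ≐ string,  nat ≐ E.
Delete trivial equation string ≐ string.
Bind E := nat; substituting into the remaining equation gives: pair(list(pair(pair(nat, list(nat)), T1)), list(list(pair(list(unit), unit)))) ≐ pair(list(pair(B, pair(pair(A, nat), nat))), list(list(pair(A, unit)))). Substituting into the earlier binding gives U := pair(pair(A, nat), nat).
Decompose pair/2: list(pair(pair(nat, list(nat)), T1)) ≐ list(pair(B, pair(pair(A, nat), nat))),  list(list(pair(list(unit), unit))) ≐ list(list(pair(A, unit))).
Decompose list/1: pair(pair(nat, list(nat)), T1) ≐ pair(B, pair(pair(A, nat), nat)).
Decompose pair/2: pair(nat, list(nat)) ≐ B,  T1 ≐ pair(pair(A, nat), nat).
Bind B := pair(nat, list(nat)); no other remaining equation mentions B.
Bind T1 := pair(pair(A, nat), nat); no other remaining equation mentions T1.
Decompose list/1: list(pair(list(unit), unit)) ≐ list(pair(A, unit)).
Decompose list/1: pair(list(unit), unit) ≐ pair(A, unit).
Decompose pair/2: list(unit) ≐ A,  unit ≐ unit.
Bind A := list(unit); no other remaining equation mentions A. Substituting into the earlier bindings gives U := pair(pair(list(unit), nat), nat), T1 := pair(pair(list(unit), nat), nat).
Delete trivial equation unit ≐ unit.
MGU = { U ↦ pair(pair(list(unit), nat), nat), R ↦ nat, T2 ↦ nat, E ↦ nat, B ↦ pair(nat, list(nat)), T1 ↦ pair(pair(list(unit), nat), nat), A ↦ list(unit) }, so T1 ↦ pair(pair(list(unit), nat), nat).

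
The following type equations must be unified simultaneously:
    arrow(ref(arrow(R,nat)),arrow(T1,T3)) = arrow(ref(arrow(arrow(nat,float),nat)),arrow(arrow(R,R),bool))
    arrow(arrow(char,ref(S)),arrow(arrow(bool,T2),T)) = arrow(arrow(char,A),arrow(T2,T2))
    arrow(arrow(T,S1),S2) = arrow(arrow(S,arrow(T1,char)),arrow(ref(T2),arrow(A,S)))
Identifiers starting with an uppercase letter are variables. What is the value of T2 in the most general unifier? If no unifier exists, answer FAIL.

Decompose arrow/2: ref(arrow(R,nat)) = ref(arrow(arrow(nat,float),nat)),  arrow(T1,T3) = arrow(arrow(R,R),bool).
Decompose ref/1: arrow(R,nat) = arrow(arrow(nat,float),nat).
Decompose arrow/2: R = arrow(nat,float),  nat = nat.
Bind R := arrow(nat,float); substituting into the one remaining equation that mentions R gives: arrow(T1,T3) = arrow(arrow(arrow(nat,float),arrow(nat,float)),bool).
Delete trivial equation nat = nat.
Decompose arrow/2: T1 = arrow(arrow(nat,float),arrow(nat,float)),  T3 = bool.
Bind T1 := arrow(arrow(nat,float),arrow(nat,float)); substituting into the one remaining equation that mentions T1 gives: arrow(arrow(T,S1),S2) = arrow(arrow(S,arrow(arrow(arrow(nat,float),arrow(nat,float)),char)),arrow(ref(T2),arrow(A,S))).
Bind T3 := bool; no other remaining equation mentions T3.
Decompose arrow/2: arrow(char,ref(S)) = arrow(char,A),  arrow(arrow(bool,T2),T) = arrow(T2,T2).
Decompose arrow/2: char = char,  ref(S) = A.
Delete trivial equation char = char.
Bind A := ref(S); substituting into the one remaining equation that mentions A gives: arrow(arrow(T,S1),S2) = arrow(arrow(S,arrow(arrow(arrow(nat,float),arrow(nat,float)),char)),arrow(ref(T2),arrow(ref(S),S))).
Decompose arrow/2: arrow(bool,T2) = T2,  T = T2.
Occurs check fails: T2 occurs in arrow(bool,T2); the equation T2 = arrow(bool,T2) has no finite solution.

FAIL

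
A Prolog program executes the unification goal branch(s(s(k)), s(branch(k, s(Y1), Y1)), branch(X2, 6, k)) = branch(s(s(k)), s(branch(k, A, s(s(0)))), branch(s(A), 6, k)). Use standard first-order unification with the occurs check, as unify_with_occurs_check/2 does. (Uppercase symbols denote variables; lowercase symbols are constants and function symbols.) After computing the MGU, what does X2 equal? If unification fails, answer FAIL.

s(s(s(s(0))))

Decompose branch/3: s(s(k)) = s(s(k)),  s(branch(k, s(Y1), Y1)) = s(branch(k, A, s(s(0)))),  branch(X2, 6, k) = branch(s(A), 6, k).
Delete trivial equation s(s(k)) = s(s(k)).
Decompose s/1: branch(k, s(Y1), Y1) = branch(k, A, s(s(0))).
Decompose branch/3: k = k,  s(Y1) = A,  Y1 = s(s(0)).
Delete trivial equation k = k.
Bind A := s(Y1); substituting into the one remaining equation that mentions A gives: branch(X2, 6, k) = branch(s(s(Y1)), 6, k).
Bind Y1 := s(s(0)); substituting into the remaining equation gives: branch(X2, 6, k) = branch(s(s(s(s(0)))), 6, k). Substituting into the earlier binding gives A := s(s(s(0))).
Decompose branch/3: X2 = s(s(s(s(0)))),  6 = 6,  k = k.
Bind X2 := s(s(s(s(0)))); no other remaining equation mentions X2.
Delete trivial equation 6 = 6.
Delete trivial equation k = k.
MGU = { A = s(s(s(0))), Y1 = s(s(0)), X2 = s(s(s(s(0)))) }, so X2 = s(s(s(s(0)))).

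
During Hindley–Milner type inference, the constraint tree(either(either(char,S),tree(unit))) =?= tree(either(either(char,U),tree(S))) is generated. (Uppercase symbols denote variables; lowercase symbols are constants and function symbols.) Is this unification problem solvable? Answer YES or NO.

YES

Decompose tree/1: either(either(char,S),tree(unit)) =?= either(either(char,U),tree(S)).
Decompose either/2: either(char,S) =?= either(char,U),  tree(unit) =?= tree(S).
Decompose either/2: char =?= char,  S =?= U.
Delete trivial equation char =?= char.
Bind S := U; substituting into the remaining equation gives: tree(unit) =?= tree(U).
Decompose tree/1: unit =?= U.
Bind U := unit. Substituting into the earlier binding gives S := unit.
No equations remain and no clash or occurs-check failure arose, so a unifier exists.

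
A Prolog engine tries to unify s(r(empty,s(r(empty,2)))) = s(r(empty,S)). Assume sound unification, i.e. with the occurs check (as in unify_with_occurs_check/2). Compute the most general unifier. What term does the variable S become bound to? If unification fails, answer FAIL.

s(r(empty,2))

Decompose s/1: r(empty,s(r(empty,2))) = r(empty,S).
Decompose r/2: empty = empty,  s(r(empty,2)) = S.
Delete trivial equation empty = empty.
Bind S := s(r(empty,2)).
MGU = { S -> s(r(empty,2)) }, so S -> s(r(empty,2)).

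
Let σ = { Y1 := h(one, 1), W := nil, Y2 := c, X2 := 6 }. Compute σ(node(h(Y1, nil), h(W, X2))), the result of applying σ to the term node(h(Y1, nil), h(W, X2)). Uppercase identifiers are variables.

Replace each occurrence of Y1 with h(one, 1).
Replace each occurrence of W with nil.
Replace each occurrence of X2 with 6.
Result: node(h(h(one, 1), nil), h(nil, 6)).

node(h(h(one, 1), nil), h(nil, 6))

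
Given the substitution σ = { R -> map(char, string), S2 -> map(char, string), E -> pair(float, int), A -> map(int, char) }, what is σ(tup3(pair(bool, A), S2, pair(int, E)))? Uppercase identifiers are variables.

tup3(pair(bool, map(int, char)), map(char, string), pair(int, pair(float, int)))

Replace each occurrence of S2 with map(char, string).
Replace each occurrence of E with pair(float, int).
Replace each occurrence of A with map(int, char).
Result: tup3(pair(bool, map(int, char)), map(char, string), pair(int, pair(float, int))).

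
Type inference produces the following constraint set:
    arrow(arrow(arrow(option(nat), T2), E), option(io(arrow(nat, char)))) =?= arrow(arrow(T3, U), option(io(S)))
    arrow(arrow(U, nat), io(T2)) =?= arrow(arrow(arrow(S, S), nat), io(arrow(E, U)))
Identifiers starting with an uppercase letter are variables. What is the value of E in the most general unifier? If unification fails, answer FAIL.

Decompose arrow/2: arrow(arrow(option(nat), T2), E) =?= arrow(T3, U),  option(io(arrow(nat, char))) =?= option(io(S)).
Decompose arrow/2: arrow(option(nat), T2) =?= T3,  E =?= U.
Bind T3 := arrow(option(nat), T2); no other remaining equation mentions T3.
Bind E := U; substituting into the one remaining equation that mentions E gives: arrow(arrow(U, nat), io(T2)) =?= arrow(arrow(arrow(S, S), nat), io(arrow(U, U))).
Decompose option/1: io(arrow(nat, char)) =?= io(S).
Decompose io/1: arrow(nat, char) =?= S.
Bind S := arrow(nat, char); substituting into the remaining equation gives: arrow(arrow(U, nat), io(T2)) =?= arrow(arrow(arrow(arrow(nat, char), arrow(nat, char)), nat), io(arrow(U, U))).
Decompose arrow/2: arrow(U, nat) =?= arrow(arrow(arrow(nat, char), arrow(nat, char)), nat),  io(T2) =?= io(arrow(U, U)).
Decompose arrow/2: U =?= arrow(arrow(nat, char), arrow(nat, char)),  nat =?= nat.
Bind U := arrow(arrow(nat, char), arrow(nat, char)); substituting into the one remaining equation that mentions U gives: io(T2) =?= io(arrow(arrow(arrow(nat, char), arrow(nat, char)), arrow(arrow(nat, char), arrow(nat, char)))). Substituting into the earlier binding gives E := arrow(arrow(nat, char), arrow(nat, char)).
Delete trivial equation nat =?= nat.
Decompose io/1: T2 =?= arrow(arrow(arrow(nat, char), arrow(nat, char)), arrow(arrow(nat, char), arrow(nat, char))).
Bind T2 := arrow(arrow(arrow(nat, char), arrow(nat, char)), arrow(arrow(nat, char), arrow(nat, char))). Substituting into the earlier binding gives T3 := arrow(option(nat), arrow(arrow(arrow(nat, char), arrow(nat, char)), arrow(arrow(nat, char), arrow(nat, char)))).
MGU = { T3 -> arrow(option(nat), arrow(arrow(arrow(nat, char), arrow(nat, char)), arrow(arrow(nat, char), arrow(nat, char)))), E -> arrow(arrow(nat, char), arrow(nat, char)), S -> arrow(nat, char), U -> arrow(arrow(nat, char), arrow(nat, char)), T2 -> arrow(arrow(arrow(nat, char), arrow(nat, char)), arrow(arrow(nat, char), arrow(nat, char))) }, so E -> arrow(arrow(nat, char), arrow(nat, char)).

arrow(arrow(nat, char), arrow(nat, char))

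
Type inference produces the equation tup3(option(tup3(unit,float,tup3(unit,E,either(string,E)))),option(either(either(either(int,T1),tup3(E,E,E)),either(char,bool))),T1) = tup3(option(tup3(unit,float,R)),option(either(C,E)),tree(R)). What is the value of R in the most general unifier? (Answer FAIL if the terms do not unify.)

Decompose tup3/3: option(tup3(unit,float,tup3(unit,E,either(string,E)))) = option(tup3(unit,float,R)),  option(either(either(either(int,T1),tup3(E,E,E)),either(char,bool))) = option(either(C,E)),  T1 = tree(R).
Decompose option/1: tup3(unit,float,tup3(unit,E,either(string,E))) = tup3(unit,float,R).
Decompose tup3/3: unit = unit,  float = float,  tup3(unit,E,either(string,E)) = R.
Delete trivial equation unit = unit.
Delete trivial equation float = float.
Bind R := tup3(unit,E,either(string,E)); substituting into the one remaining equation that mentions R gives: T1 = tree(tup3(unit,E,either(string,E))).
Decompose option/1: either(either(either(int,T1),tup3(E,E,E)),either(char,bool)) = either(C,E).
Decompose either/2: either(either(int,T1),tup3(E,E,E)) = C,  either(char,bool) = E.
Bind C := either(either(int,T1),tup3(E,E,E)); no other remaining equation mentions C.
Bind E := either(char,bool); substituting into the remaining equation gives: T1 = tree(tup3(unit,either(char,bool),either(string,either(char,bool)))). Substituting into the earlier bindings gives R := tup3(unit,either(char,bool),either(string,either(char,bool))), C := either(either(int,T1),tup3(either(char,bool),either(char,bool),either(char,bool))).
Bind T1 := tree(tup3(unit,either(char,bool),either(string,either(char,bool)))). Substituting into the earlier binding gives C := either(either(int,tree(tup3(unit,either(char,bool),either(string,either(char,bool))))),tup3(either(char,bool),either(char,bool),either(char,bool))).
MGU = { R -> tup3(unit,either(char,bool),either(string,either(char,bool))), C -> either(either(int,tree(tup3(unit,either(char,bool),either(string,either(char,bool))))),tup3(either(char,bool),either(char,bool),either(char,bool))), E -> either(char,bool), T1 -> tree(tup3(unit,either(char,bool),either(string,either(char,bool)))) }, so R -> tup3(unit,either(char,bool),either(string,either(char,bool))).

tup3(unit,either(char,bool),either(string,either(char,bool)))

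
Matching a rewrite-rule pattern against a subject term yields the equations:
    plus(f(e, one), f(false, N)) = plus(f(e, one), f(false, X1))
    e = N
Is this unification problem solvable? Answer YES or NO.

Decompose plus/2: f(e, one) = f(e, one),  f(false, N) = f(false, X1).
Delete trivial equation f(e, one) = f(e, one).
Decompose f/2: false = false,  N = X1.
Delete trivial equation false = false.
Bind N := X1; substituting into the remaining equation gives: e = X1.
Bind X1 := e. Substituting into the earlier binding gives N := e.
No equations remain and no clash or occurs-check failure arose, so a unifier exists.

YES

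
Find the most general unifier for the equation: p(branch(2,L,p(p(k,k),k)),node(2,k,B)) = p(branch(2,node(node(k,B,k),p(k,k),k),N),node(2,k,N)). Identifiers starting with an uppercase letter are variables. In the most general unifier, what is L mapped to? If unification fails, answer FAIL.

node(node(k,p(p(k,k),k),k),p(k,k),k)

Decompose p/2: branch(2,L,p(p(k,k),k)) = branch(2,node(node(k,B,k),p(k,k),k),N),  node(2,k,B) = node(2,k,N).
Decompose branch/3: 2 = 2,  L = node(node(k,B,k),p(k,k),k),  p(p(k,k),k) = N.
Delete trivial equation 2 = 2.
Bind L := node(node(k,B,k),p(k,k),k); no other remaining equation mentions L.
Bind N := p(p(k,k),k); substituting into the remaining equation gives: node(2,k,B) = node(2,k,p(p(k,k),k)).
Decompose node/3: 2 = 2,  k = k,  B = p(p(k,k),k).
Delete trivial equation 2 = 2.
Delete trivial equation k = k.
Bind B := p(p(k,k),k). Substituting into the earlier binding gives L := node(node(k,p(p(k,k),k),k),p(k,k),k).
MGU = { L ↦ node(node(k,p(p(k,k),k),k),p(k,k),k), N ↦ p(p(k,k),k), B ↦ p(p(k,k),k) }, so L ↦ node(node(k,p(p(k,k),k),k),p(k,k),k).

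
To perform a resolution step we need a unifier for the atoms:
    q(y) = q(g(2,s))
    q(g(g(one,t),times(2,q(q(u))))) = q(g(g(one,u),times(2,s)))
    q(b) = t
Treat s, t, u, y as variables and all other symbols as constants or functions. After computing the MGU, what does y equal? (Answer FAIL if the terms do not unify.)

Decompose q/1: y = g(2,s).
Bind y := g(2,s); no other remaining equation mentions y.
Decompose q/1: g(g(one,t),times(2,q(q(u)))) = g(g(one,u),times(2,s)).
Decompose g/2: g(one,t) = g(one,u),  times(2,q(q(u))) = times(2,s).
Decompose g/2: one = one,  t = u.
Delete trivial equation one = one.
Bind t := u; substituting into the one remaining equation that mentions t gives: q(b) = u.
Decompose times/2: 2 = 2,  q(q(u)) = s.
Delete trivial equation 2 = 2.
Bind s := q(q(u)); no other remaining equation mentions s. Substituting into the earlier binding gives y := g(2,q(q(u))).
Bind u := q(b). Substituting into the earlier bindings gives y := g(2,q(q(q(b)))), t := q(b), s := q(q(q(b))).
MGU = { y ↦ g(2,q(q(q(b)))), t ↦ q(b), s ↦ q(q(q(b))), u ↦ q(b) }, so y ↦ g(2,q(q(q(b)))).

g(2,q(q(q(b))))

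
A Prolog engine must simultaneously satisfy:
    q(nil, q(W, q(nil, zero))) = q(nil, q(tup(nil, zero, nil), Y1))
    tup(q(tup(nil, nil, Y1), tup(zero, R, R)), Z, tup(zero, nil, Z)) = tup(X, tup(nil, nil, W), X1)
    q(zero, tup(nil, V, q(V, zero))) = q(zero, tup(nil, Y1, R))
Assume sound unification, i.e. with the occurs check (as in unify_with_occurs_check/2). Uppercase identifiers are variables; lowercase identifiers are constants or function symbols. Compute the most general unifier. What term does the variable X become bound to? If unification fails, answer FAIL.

q(tup(nil, nil, q(nil, zero)), tup(zero, q(q(nil, zero), zero), q(q(nil, zero), zero)))

Decompose q/2: nil = nil,  q(W, q(nil, zero)) = q(tup(nil, zero, nil), Y1).
Delete trivial equation nil = nil.
Decompose q/2: W = tup(nil, zero, nil),  q(nil, zero) = Y1.
Bind W := tup(nil, zero, nil); substituting into the one remaining equation that mentions W gives: tup(q(tup(nil, nil, Y1), tup(zero, R, R)), Z, tup(zero, nil, Z)) = tup(X, tup(nil, nil, tup(nil, zero, nil)), X1).
Bind Y1 := q(nil, zero); substituting into the remaining equations gives: tup(q(tup(nil, nil, q(nil, zero)), tup(zero, R, R)), Z, tup(zero, nil, Z)) = tup(X, tup(nil, nil, tup(nil, zero, nil)), X1),  q(zero, tup(nil, V, q(V, zero))) = q(zero, tup(nil, q(nil, zero), R)).
Decompose tup/3: q(tup(nil, nil, q(nil, zero)), tup(zero, R, R)) = X,  Z = tup(nil, nil, tup(nil, zero, nil)),  tup(zero, nil, Z) = X1.
Bind X := q(tup(nil, nil, q(nil, zero)), tup(zero, R, R)); no other remaining equation mentions X.
Bind Z := tup(nil, nil, tup(nil, zero, nil)); substituting into the one remaining equation that mentions Z gives: tup(zero, nil, tup(nil, nil, tup(nil, zero, nil))) = X1.
Bind X1 := tup(zero, nil, tup(nil, nil, tup(nil, zero, nil))); no other remaining equation mentions X1.
Decompose q/2: zero = zero,  tup(nil, V, q(V, zero)) = tup(nil, q(nil, zero), R).
Delete trivial equation zero = zero.
Decompose tup/3: nil = nil,  V = q(nil, zero),  q(V, zero) = R.
Delete trivial equation nil = nil.
Bind V := q(nil, zero); substituting into the remaining equation gives: q(q(nil, zero), zero) = R.
Bind R := q(q(nil, zero), zero). Substituting into the earlier binding gives X := q(tup(nil, nil, q(nil, zero)), tup(zero, q(q(nil, zero), zero), q(q(nil, zero), zero))).
MGU = { W ↦ tup(nil, zero, nil), Y1 ↦ q(nil, zero), X ↦ q(tup(nil, nil, q(nil, zero)), tup(zero, q(q(nil, zero), zero), q(q(nil, zero), zero))), Z ↦ tup(nil, nil, tup(nil, zero, nil)), X1 ↦ tup(zero, nil, tup(nil, nil, tup(nil, zero, nil))), V ↦ q(nil, zero), R ↦ q(q(nil, zero), zero) }, so X ↦ q(tup(nil, nil, q(nil, zero)), tup(zero, q(q(nil, zero), zero), q(q(nil, zero), zero))).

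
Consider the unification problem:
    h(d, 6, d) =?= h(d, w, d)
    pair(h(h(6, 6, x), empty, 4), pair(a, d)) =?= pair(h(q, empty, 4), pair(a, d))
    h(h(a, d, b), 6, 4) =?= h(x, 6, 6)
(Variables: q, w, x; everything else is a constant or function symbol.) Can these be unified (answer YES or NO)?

Decompose h/3: d =?= d,  6 =?= w,  d =?= d.
Delete trivial equation d =?= d.
Bind w := 6; no other remaining equation mentions w.
Delete trivial equation d =?= d.
Decompose pair/2: h(h(6, 6, x), empty, 4) =?= h(q, empty, 4),  pair(a, d) =?= pair(a, d).
Decompose h/3: h(6, 6, x) =?= q,  empty =?= empty,  4 =?= 4.
Bind q := h(6, 6, x); no other remaining equation mentions q.
Delete trivial equation empty =?= empty.
Delete trivial equation 4 =?= 4.
Delete trivial equation pair(a, d) =?= pair(a, d).
Decompose h/3: h(a, d, b) =?= x,  6 =?= 6,  4 =?= 6.
Bind x := h(a, d, b); no other remaining equation mentions x. Substituting into the earlier binding gives q := h(6, 6, h(a, d, b)).
Delete trivial equation 6 =?= 6.
Clash: constants 4 and 6 differ; no unifier exists.

NO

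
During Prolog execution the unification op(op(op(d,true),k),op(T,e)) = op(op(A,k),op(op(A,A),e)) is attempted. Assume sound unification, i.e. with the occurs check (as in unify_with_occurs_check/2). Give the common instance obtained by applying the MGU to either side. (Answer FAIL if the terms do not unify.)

op(op(op(d,true),k),op(op(op(d,true),op(d,true)),e))

Decompose op/2: op(op(d,true),k) = op(A,k),  op(T,e) = op(op(A,A),e).
Decompose op/2: op(d,true) = A,  k = k.
Bind A := op(d,true); substituting into the one remaining equation that mentions A gives: op(T,e) = op(op(op(d,true),op(d,true)),e).
Delete trivial equation k = k.
Decompose op/2: T = op(op(d,true),op(d,true)),  e = e.
Bind T := op(op(d,true),op(d,true)); no other remaining equation mentions T.
Delete trivial equation e = e.
Applying the MGU to either side gives op(op(op(d,true),k),op(op(op(d,true),op(d,true)),e)).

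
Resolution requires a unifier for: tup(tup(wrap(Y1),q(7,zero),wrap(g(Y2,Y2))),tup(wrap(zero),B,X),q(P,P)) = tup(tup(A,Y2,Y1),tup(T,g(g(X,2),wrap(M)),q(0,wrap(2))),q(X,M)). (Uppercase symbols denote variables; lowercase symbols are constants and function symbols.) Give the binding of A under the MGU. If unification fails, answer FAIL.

Decompose tup/3: tup(wrap(Y1),q(7,zero),wrap(g(Y2,Y2))) = tup(A,Y2,Y1),  tup(wrap(zero),B,X) = tup(T,g(g(X,2),wrap(M)),q(0,wrap(2))),  q(P,P) = q(X,M).
Decompose tup/3: wrap(Y1) = A,  q(7,zero) = Y2,  wrap(g(Y2,Y2)) = Y1.
Bind A := wrap(Y1); no other remaining equation mentions A.
Bind Y2 := q(7,zero); substituting into the one remaining equation that mentions Y2 gives: wrap(g(q(7,zero),q(7,zero))) = Y1.
Bind Y1 := wrap(g(q(7,zero),q(7,zero))); no other remaining equation mentions Y1. Substituting into the earlier binding gives A := wrap(wrap(g(q(7,zero),q(7,zero)))).
Decompose tup/3: wrap(zero) = T,  B = g(g(X,2),wrap(M)),  X = q(0,wrap(2)).
Bind T := wrap(zero); no other remaining equation mentions T.
Bind B := g(g(X,2),wrap(M)); no other remaining equation mentions B.
Bind X := q(0,wrap(2)); substituting into the remaining equation gives: q(P,P) = q(q(0,wrap(2)),M). Substituting into the earlier binding gives B := g(g(q(0,wrap(2)),2),wrap(M)).
Decompose q/2: P = q(0,wrap(2)),  P = M.
Bind P := q(0,wrap(2)); substituting into the remaining equation gives: q(0,wrap(2)) = M.
Bind M := q(0,wrap(2)). Substituting into the earlier binding gives B := g(g(q(0,wrap(2)),2),wrap(q(0,wrap(2)))).
MGU = { A -> wrap(wrap(g(q(7,zero),q(7,zero)))), Y2 -> q(7,zero), Y1 -> wrap(g(q(7,zero),q(7,zero))), T -> wrap(zero), B -> g(g(q(0,wrap(2)),2),wrap(q(0,wrap(2)))), X -> q(0,wrap(2)), P -> q(0,wrap(2)), M -> q(0,wrap(2)) }, so A -> wrap(wrap(g(q(7,zero),q(7,zero)))).

wrap(wrap(g(q(7,zero),q(7,zero))))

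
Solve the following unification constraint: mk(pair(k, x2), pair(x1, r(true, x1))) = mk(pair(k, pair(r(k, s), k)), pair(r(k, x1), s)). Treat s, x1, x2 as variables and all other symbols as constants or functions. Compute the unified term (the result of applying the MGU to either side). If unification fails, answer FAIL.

FAIL

Decompose mk/2: pair(k, x2) = pair(k, pair(r(k, s), k)),  pair(x1, r(true, x1)) = pair(r(k, x1), s).
Decompose pair/2: k = k,  x2 = pair(r(k, s), k).
Delete trivial equation k = k.
Bind x2 := pair(r(k, s), k); no other remaining equation mentions x2.
Decompose pair/2: x1 = r(k, x1),  r(true, x1) = s.
Occurs check fails: x1 occurs in r(k, x1); the equation x1 = r(k, x1) has no finite solution.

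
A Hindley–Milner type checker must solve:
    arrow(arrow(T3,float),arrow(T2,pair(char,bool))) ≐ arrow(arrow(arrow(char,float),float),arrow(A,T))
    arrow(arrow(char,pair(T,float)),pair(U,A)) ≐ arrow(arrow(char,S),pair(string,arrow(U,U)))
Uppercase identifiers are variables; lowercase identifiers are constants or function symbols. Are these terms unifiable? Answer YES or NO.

Decompose arrow/2: arrow(T3,float) ≐ arrow(arrow(char,float),float),  arrow(T2,pair(char,bool)) ≐ arrow(A,T).
Decompose arrow/2: T3 ≐ arrow(char,float),  float ≐ float.
Bind T3 := arrow(char,float); no other remaining equation mentions T3.
Delete trivial equation float ≐ float.
Decompose arrow/2: T2 ≐ A,  pair(char,bool) ≐ T.
Bind T2 := A; no other remaining equation mentions T2.
Bind T := pair(char,bool); substituting into the remaining equation gives: arrow(arrow(char,pair(pair(char,bool),float)),pair(U,A)) ≐ arrow(arrow(char,S),pair(string,arrow(U,U))).
Decompose arrow/2: arrow(char,pair(pair(char,bool),float)) ≐ arrow(char,S),  pair(U,A) ≐ pair(string,arrow(U,U)).
Decompose arrow/2: char ≐ char,  pair(pair(char,bool),float) ≐ S.
Delete trivial equation char ≐ char.
Bind S := pair(pair(char,bool),float); no other remaining equation mentions S.
Decompose pair/2: U ≐ string,  A ≐ arrow(U,U).
Bind U := string; substituting into the remaining equation gives: A ≐ arrow(string,string).
Bind A := arrow(string,string). Substituting into the earlier binding gives T2 := arrow(string,string).
No equations remain and no clash or occurs-check failure arose, so a unifier exists.

YES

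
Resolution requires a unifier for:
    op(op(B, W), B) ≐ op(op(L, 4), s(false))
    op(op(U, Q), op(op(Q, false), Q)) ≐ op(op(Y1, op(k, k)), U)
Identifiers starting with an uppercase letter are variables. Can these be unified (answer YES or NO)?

Decompose op/2: op(B, W) ≐ op(L, 4),  B ≐ s(false).
Decompose op/2: B ≐ L,  W ≐ 4.
Bind B := L; substituting into the one remaining equation that mentions B gives: L ≐ s(false).
Bind W := 4; no other remaining equation mentions W.
Bind L := s(false); no other remaining equation mentions L. Substituting into the earlier binding gives B := s(false).
Decompose op/2: op(U, Q) ≐ op(Y1, op(k, k)),  op(op(Q, false), Q) ≐ U.
Decompose op/2: U ≐ Y1,  Q ≐ op(k, k).
Bind U := Y1; substituting into the one remaining equation that mentions U gives: op(op(Q, false), Q) ≐ Y1.
Bind Q := op(k, k); substituting into the remaining equation gives: op(op(op(k, k), false), op(k, k)) ≐ Y1.
Bind Y1 := op(op(op(k, k), false), op(k, k)). Substituting into the earlier binding gives U := op(op(op(k, k), false), op(k, k)).
No equations remain and no clash or occurs-check failure arose, so a unifier exists.

YES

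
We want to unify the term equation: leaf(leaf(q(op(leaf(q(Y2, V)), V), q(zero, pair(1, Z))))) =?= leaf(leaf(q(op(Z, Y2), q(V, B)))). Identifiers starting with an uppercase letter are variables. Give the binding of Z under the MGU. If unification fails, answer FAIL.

leaf(q(zero, zero))

Decompose leaf/1: leaf(q(op(leaf(q(Y2, V)), V), q(zero, pair(1, Z)))) =?= leaf(q(op(Z, Y2), q(V, B))).
Decompose leaf/1: q(op(leaf(q(Y2, V)), V), q(zero, pair(1, Z))) =?= q(op(Z, Y2), q(V, B)).
Decompose q/2: op(leaf(q(Y2, V)), V) =?= op(Z, Y2),  q(zero, pair(1, Z)) =?= q(V, B).
Decompose op/2: leaf(q(Y2, V)) =?= Z,  V =?= Y2.
Bind Z := leaf(q(Y2, V)); substituting into the one remaining equation that mentions Z gives: q(zero, pair(1, leaf(q(Y2, V)))) =?= q(V, B).
Bind V := Y2; substituting into the remaining equation gives: q(zero, pair(1, leaf(q(Y2, Y2)))) =?= q(Y2, B). Substituting into the earlier binding gives Z := leaf(q(Y2, Y2)).
Decompose q/2: zero =?= Y2,  pair(1, leaf(q(Y2, Y2))) =?= B.
Bind Y2 := zero; substituting into the remaining equation gives: pair(1, leaf(q(zero, zero))) =?= B. Substituting into the earlier bindings gives Z := leaf(q(zero, zero)), V := zero.
Bind B := pair(1, leaf(q(zero, zero))).
MGU = { Z -> leaf(q(zero, zero)), V -> zero, Y2 -> zero, B -> pair(1, leaf(q(zero, zero))) }, so Z -> leaf(q(zero, zero)).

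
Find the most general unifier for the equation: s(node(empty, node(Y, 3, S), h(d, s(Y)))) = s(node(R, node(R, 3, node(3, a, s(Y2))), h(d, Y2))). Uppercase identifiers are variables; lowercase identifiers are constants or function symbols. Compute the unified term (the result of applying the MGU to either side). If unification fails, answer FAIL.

s(node(empty, node(empty, 3, node(3, a, s(s(empty)))), h(d, s(empty))))

Decompose s/1: node(empty, node(Y, 3, S), h(d, s(Y))) = node(R, node(R, 3, node(3, a, s(Y2))), h(d, Y2)).
Decompose node/3: empty = R,  node(Y, 3, S) = node(R, 3, node(3, a, s(Y2))),  h(d, s(Y)) = h(d, Y2).
Bind R := empty; substituting into the one remaining equation that mentions R gives: node(Y, 3, S) = node(empty, 3, node(3, a, s(Y2))).
Decompose node/3: Y = empty,  3 = 3,  S = node(3, a, s(Y2)).
Bind Y := empty; substituting into the one remaining equation that mentions Y gives: h(d, s(empty)) = h(d, Y2).
Delete trivial equation 3 = 3.
Bind S := node(3, a, s(Y2)); no other remaining equation mentions S.
Decompose h/2: d = d,  s(empty) = Y2.
Delete trivial equation d = d.
Bind Y2 := s(empty). Substituting into the earlier binding gives S := node(3, a, s(s(empty))).
Applying the MGU to either side gives s(node(empty, node(empty, 3, node(3, a, s(s(empty)))), h(d, s(empty)))).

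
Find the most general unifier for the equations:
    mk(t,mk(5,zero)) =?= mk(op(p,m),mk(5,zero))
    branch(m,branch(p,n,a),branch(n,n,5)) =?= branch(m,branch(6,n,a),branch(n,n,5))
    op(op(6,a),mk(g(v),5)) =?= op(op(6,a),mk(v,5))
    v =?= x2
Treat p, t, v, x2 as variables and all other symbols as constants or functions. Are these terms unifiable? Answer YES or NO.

NO

Decompose mk/2: t =?= op(p,m),  mk(5,zero) =?= mk(5,zero).
Bind t := op(p,m); no other remaining equation mentions t.
Delete trivial equation mk(5,zero) =?= mk(5,zero).
Decompose branch/3: m =?= m,  branch(p,n,a) =?= branch(6,n,a),  branch(n,n,5) =?= branch(n,n,5).
Delete trivial equation m =?= m.
Decompose branch/3: p =?= 6,  n =?= n,  a =?= a.
Bind p := 6; no other remaining equation mentions p. Substituting into the earlier binding gives t := op(6,m).
Delete trivial equation n =?= n.
Delete trivial equation a =?= a.
Delete trivial equation branch(n,n,5) =?= branch(n,n,5).
Decompose op/2: op(6,a) =?= op(6,a),  mk(g(v),5) =?= mk(v,5).
Delete trivial equation op(6,a) =?= op(6,a).
Decompose mk/2: g(v) =?= v,  5 =?= 5.
Occurs check fails: v occurs in g(v); the equation v =?= g(v) has no finite solution.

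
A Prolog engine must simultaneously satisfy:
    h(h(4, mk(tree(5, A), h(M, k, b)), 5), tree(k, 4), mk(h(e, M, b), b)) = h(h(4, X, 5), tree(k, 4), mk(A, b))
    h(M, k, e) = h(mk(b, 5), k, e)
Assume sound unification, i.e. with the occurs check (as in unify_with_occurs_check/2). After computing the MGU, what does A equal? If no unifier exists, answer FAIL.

h(e, mk(b, 5), b)

Decompose h/3: h(4, mk(tree(5, A), h(M, k, b)), 5) = h(4, X, 5),  tree(k, 4) = tree(k, 4),  mk(h(e, M, b), b) = mk(A, b).
Decompose h/3: 4 = 4,  mk(tree(5, A), h(M, k, b)) = X,  5 = 5.
Delete trivial equation 4 = 4.
Bind X := mk(tree(5, A), h(M, k, b)); no other remaining equation mentions X.
Delete trivial equation 5 = 5.
Delete trivial equation tree(k, 4) = tree(k, 4).
Decompose mk/2: h(e, M, b) = A,  b = b.
Bind A := h(e, M, b); no other remaining equation mentions A. Substituting into the earlier binding gives X := mk(tree(5, h(e, M, b)), h(M, k, b)).
Delete trivial equation b = b.
Decompose h/3: M = mk(b, 5),  k = k,  e = e.
Bind M := mk(b, 5); no other remaining equation mentions M. Substituting into the earlier bindings gives X := mk(tree(5, h(e, mk(b, 5), b)), h(mk(b, 5), k, b)), A := h(e, mk(b, 5), b).
Delete trivial equation k = k.
Delete trivial equation e = e.
MGU = { X = mk(tree(5, h(e, mk(b, 5), b)), h(mk(b, 5), k, b)), A = h(e, mk(b, 5), b), M = mk(b, 5) }, so A = h(e, mk(b, 5), b).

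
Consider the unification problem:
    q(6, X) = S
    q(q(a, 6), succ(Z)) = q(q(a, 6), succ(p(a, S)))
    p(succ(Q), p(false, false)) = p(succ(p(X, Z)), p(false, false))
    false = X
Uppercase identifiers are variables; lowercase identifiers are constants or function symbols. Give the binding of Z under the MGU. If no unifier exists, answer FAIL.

p(a, q(6, false))

Bind S := q(6, X); substituting into the one remaining equation that mentions S gives: q(q(a, 6), succ(Z)) = q(q(a, 6), succ(p(a, q(6, X)))).
Decompose q/2: q(a, 6) = q(a, 6),  succ(Z) = succ(p(a, q(6, X))).
Delete trivial equation q(a, 6) = q(a, 6).
Decompose succ/1: Z = p(a, q(6, X)).
Bind Z := p(a, q(6, X)); substituting into the one remaining equation that mentions Z gives: p(succ(Q), p(false, false)) = p(succ(p(X, p(a, q(6, X)))), p(false, false)).
Decompose p/2: succ(Q) = succ(p(X, p(a, q(6, X)))),  p(false, false) = p(false, false).
Decompose succ/1: Q = p(X, p(a, q(6, X))).
Bind Q := p(X, p(a, q(6, X))); no other remaining equation mentions Q.
Delete trivial equation p(false, false) = p(false, false).
Bind X := false. Substituting into the earlier bindings gives S := q(6, false), Z := p(a, q(6, false)), Q := p(false, p(a, q(6, false))).
MGU = { S -> q(6, false), Z -> p(a, q(6, false)), Q -> p(false, p(a, q(6, false))), X -> false }, so Z -> p(a, q(6, false)).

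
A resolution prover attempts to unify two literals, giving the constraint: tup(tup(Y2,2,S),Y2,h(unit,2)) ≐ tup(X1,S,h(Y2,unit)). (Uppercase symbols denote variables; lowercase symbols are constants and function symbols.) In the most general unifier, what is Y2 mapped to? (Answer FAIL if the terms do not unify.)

Decompose tup/3: tup(Y2,2,S) ≐ X1,  Y2 ≐ S,  h(unit,2) ≐ h(Y2,unit).
Bind X1 := tup(Y2,2,S); no other remaining equation mentions X1.
Bind Y2 := S; substituting into the remaining equation gives: h(unit,2) ≐ h(S,unit). Substituting into the earlier binding gives X1 := tup(S,2,S).
Decompose h/2: unit ≐ S,  2 ≐ unit.
Bind S := unit; no other remaining equation mentions S. Substituting into the earlier bindings gives X1 := tup(unit,2,unit), Y2 := unit.
Clash: constants 2 and unit differ; no unifier exists.

FAIL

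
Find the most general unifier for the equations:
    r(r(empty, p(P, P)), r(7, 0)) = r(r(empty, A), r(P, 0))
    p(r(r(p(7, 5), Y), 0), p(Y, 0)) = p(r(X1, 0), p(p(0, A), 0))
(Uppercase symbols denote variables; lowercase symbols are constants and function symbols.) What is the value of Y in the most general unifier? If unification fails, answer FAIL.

p(0, p(7, 7))

Decompose r/2: r(empty, p(P, P)) = r(empty, A),  r(7, 0) = r(P, 0).
Decompose r/2: empty = empty,  p(P, P) = A.
Delete trivial equation empty = empty.
Bind A := p(P, P); substituting into the one remaining equation that mentions A gives: p(r(r(p(7, 5), Y), 0), p(Y, 0)) = p(r(X1, 0), p(p(0, p(P, P)), 0)).
Decompose r/2: 7 = P,  0 = 0.
Bind P := 7; substituting into the one remaining equation that mentions P gives: p(r(r(p(7, 5), Y), 0), p(Y, 0)) = p(r(X1, 0), p(p(0, p(7, 7)), 0)). Substituting into the earlier binding gives A := p(7, 7).
Delete trivial equation 0 = 0.
Decompose p/2: r(r(p(7, 5), Y), 0) = r(X1, 0),  p(Y, 0) = p(p(0, p(7, 7)), 0).
Decompose r/2: r(p(7, 5), Y) = X1,  0 = 0.
Bind X1 := r(p(7, 5), Y); no other remaining equation mentions X1.
Delete trivial equation 0 = 0.
Decompose p/2: Y = p(0, p(7, 7)),  0 = 0.
Bind Y := p(0, p(7, 7)); no other remaining equation mentions Y. Substituting into the earlier binding gives X1 := r(p(7, 5), p(0, p(7, 7))).
Delete trivial equation 0 = 0.
MGU = { A ↦ p(7, 7), P ↦ 7, X1 ↦ r(p(7, 5), p(0, p(7, 7))), Y ↦ p(0, p(7, 7)) }, so Y ↦ p(0, p(7, 7)).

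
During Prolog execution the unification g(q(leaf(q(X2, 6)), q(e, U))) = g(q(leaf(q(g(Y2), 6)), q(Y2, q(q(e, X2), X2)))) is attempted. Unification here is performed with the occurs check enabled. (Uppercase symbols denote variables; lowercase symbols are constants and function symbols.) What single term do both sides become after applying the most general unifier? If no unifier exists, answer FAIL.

g(q(leaf(q(g(e), 6)), q(e, q(q(e, g(e)), g(e)))))

Decompose g/1: q(leaf(q(X2, 6)), q(e, U)) = q(leaf(q(g(Y2), 6)), q(Y2, q(q(e, X2), X2))).
Decompose q/2: leaf(q(X2, 6)) = leaf(q(g(Y2), 6)),  q(e, U) = q(Y2, q(q(e, X2), X2)).
Decompose leaf/1: q(X2, 6) = q(g(Y2), 6).
Decompose q/2: X2 = g(Y2),  6 = 6.
Bind X2 := g(Y2); substituting into the one remaining equation that mentions X2 gives: q(e, U) = q(Y2, q(q(e, g(Y2)), g(Y2))).
Delete trivial equation 6 = 6.
Decompose q/2: e = Y2,  U = q(q(e, g(Y2)), g(Y2)).
Bind Y2 := e; substituting into the remaining equation gives: U = q(q(e, g(e)), g(e)). Substituting into the earlier binding gives X2 := g(e).
Bind U := q(q(e, g(e)), g(e)).
Applying the MGU to either side gives g(q(leaf(q(g(e), 6)), q(e, q(q(e, g(e)), g(e))))).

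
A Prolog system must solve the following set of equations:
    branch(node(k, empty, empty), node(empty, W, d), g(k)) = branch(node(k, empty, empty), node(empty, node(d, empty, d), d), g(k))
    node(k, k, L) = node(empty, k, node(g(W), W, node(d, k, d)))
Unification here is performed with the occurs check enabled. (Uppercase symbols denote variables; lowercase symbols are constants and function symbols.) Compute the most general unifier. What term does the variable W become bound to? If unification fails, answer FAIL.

Decompose branch/3: node(k, empty, empty) = node(k, empty, empty),  node(empty, W, d) = node(empty, node(d, empty, d), d),  g(k) = g(k).
Delete trivial equation node(k, empty, empty) = node(k, empty, empty).
Decompose node/3: empty = empty,  W = node(d, empty, d),  d = d.
Delete trivial equation empty = empty.
Bind W := node(d, empty, d); substituting into the one remaining equation that mentions W gives: node(k, k, L) = node(empty, k, node(g(node(d, empty, d)), node(d, empty, d), node(d, k, d))).
Delete trivial equation d = d.
Delete trivial equation g(k) = g(k).
Decompose node/3: k = empty,  k = k,  L = node(g(node(d, empty, d)), node(d, empty, d), node(d, k, d)).
Clash: constants k and empty differ; no unifier exists.

FAIL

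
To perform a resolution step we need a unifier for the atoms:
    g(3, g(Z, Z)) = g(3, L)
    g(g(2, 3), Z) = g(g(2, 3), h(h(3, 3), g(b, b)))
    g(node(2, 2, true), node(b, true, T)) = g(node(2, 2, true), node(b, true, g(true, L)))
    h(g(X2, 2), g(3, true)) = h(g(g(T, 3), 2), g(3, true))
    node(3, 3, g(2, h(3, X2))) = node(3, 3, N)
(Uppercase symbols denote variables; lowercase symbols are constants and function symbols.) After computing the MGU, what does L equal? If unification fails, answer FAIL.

Decompose g/2: 3 = 3,  g(Z, Z) = L.
Delete trivial equation 3 = 3.
Bind L := g(Z, Z); substituting into the one remaining equation that mentions L gives: g(node(2, 2, true), node(b, true, T)) = g(node(2, 2, true), node(b, true, g(true, g(Z, Z)))).
Decompose g/2: g(2, 3) = g(2, 3),  Z = h(h(3, 3), g(b, b)).
Delete trivial equation g(2, 3) = g(2, 3).
Bind Z := h(h(3, 3), g(b, b)); substituting into the one remaining equation that mentions Z gives: g(node(2, 2, true), node(b, true, T)) = g(node(2, 2, true), node(b, true, g(true, g(h(h(3, 3), g(b, b)), h(h(3, 3), g(b, b)))))). Substituting into the earlier binding gives L := g(h(h(3, 3), g(b, b)), h(h(3, 3), g(b, b))).
Decompose g/2: node(2, 2, true) = node(2, 2, true),  node(b, true, T) = node(b, true, g(true, g(h(h(3, 3), g(b, b)), h(h(3, 3), g(b, b))))).
Delete trivial equation node(2, 2, true) = node(2, 2, true).
Decompose node/3: b = b,  true = true,  T = g(true, g(h(h(3, 3), g(b, b)), h(h(3, 3), g(b, b)))).
Delete trivial equation b = b.
Delete trivial equation true = true.
Bind T := g(true, g(h(h(3, 3), g(b, b)), h(h(3, 3), g(b, b)))); substituting into the one remaining equation that mentions T gives: h(g(X2, 2), g(3, true)) = h(g(g(g(true, g(h(h(3, 3), g(b, b)), h(h(3, 3), g(b, b)))), 3), 2), g(3, true)).
Decompose h/2: g(X2, 2) = g(g(g(true, g(h(h(3, 3), g(b, b)), h(h(3, 3), g(b, b)))), 3), 2),  g(3, true) = g(3, true).
Decompose g/2: X2 = g(g(true, g(h(h(3, 3), g(b, b)), h(h(3, 3), g(b, b)))), 3),  2 = 2.
Bind X2 := g(g(true, g(h(h(3, 3), g(b, b)), h(h(3, 3), g(b, b)))), 3); substituting into the one remaining equation that mentions X2 gives: node(3, 3, g(2, h(3, g(g(true, g(h(h(3, 3), g(b, b)), h(h(3, 3), g(b, b)))), 3)))) = node(3, 3, N).
Delete trivial equation 2 = 2.
Delete trivial equation g(3, true) = g(3, true).
Decompose node/3: 3 = 3,  3 = 3,  g(2, h(3, g(g(true, g(h(h(3, 3), g(b, b)), h(h(3, 3), g(b, b)))), 3))) = N.
Delete trivial equation 3 = 3.
Delete trivial equation 3 = 3.
Bind N := g(2, h(3, g(g(true, g(h(h(3, 3), g(b, b)), h(h(3, 3), g(b, b)))), 3))).
MGU = { L := g(h(h(3, 3), g(b, b)), h(h(3, 3), g(b, b))), Z := h(h(3, 3), g(b, b)), T := g(true, g(h(h(3, 3), g(b, b)), h(h(3, 3), g(b, b)))), X2 := g(g(true, g(h(h(3, 3), g(b, b)), h(h(3, 3), g(b, b)))), 3), N := g(2, h(3, g(g(true, g(h(h(3, 3), g(b, b)), h(h(3, 3), g(b, b)))), 3))) }, so L := g(h(h(3, 3), g(b, b)), h(h(3, 3), g(b, b))).

g(h(h(3, 3), g(b, b)), h(h(3, 3), g(b, b)))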